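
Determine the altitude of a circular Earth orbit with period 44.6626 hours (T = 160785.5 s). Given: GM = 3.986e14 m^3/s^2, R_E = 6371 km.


T = 160785.5 s
r = (mu*T^2/(4*pi^2))^(1/3) = (3.986e14 * 160785.5^2 / (4*pi^2))^(1/3)
r = 6.3908277e+07 m = 63908.2766 km
alt = r - R_E = 63908.2766 - 6371 = 57537.2766 km

57537.2766 km


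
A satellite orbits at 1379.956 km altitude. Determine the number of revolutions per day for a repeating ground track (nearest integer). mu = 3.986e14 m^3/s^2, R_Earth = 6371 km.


r = 7.750956e+06 m
T = 2*pi*sqrt(r^3/mu) = 6791.1626 s = 113.1860 min
revs/day = 1440 / 113.1860 = 12.7224
Rounded: 13 revolutions per day

13 revolutions per day


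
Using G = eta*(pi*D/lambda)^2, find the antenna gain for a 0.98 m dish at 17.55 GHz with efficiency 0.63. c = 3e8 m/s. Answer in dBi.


lambda = c/f = 3e8 / 1.755e+10 = 0.01709402 m
G = eta*(pi*D/lambda)^2 = 0.63*(pi*0.98/0.01709402)^2
G = 20436.3898 (linear)
G = 10*log10(20436.3898) = 43.1040 dBi

43.1040 dBi


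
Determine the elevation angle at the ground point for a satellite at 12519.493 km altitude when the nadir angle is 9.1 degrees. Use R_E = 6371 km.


r = R_E + alt = 18890.4930 km
Law of sines in the satellite / Earth-center / ground-point triangle:
  sin(nadir)/R_E = sin(90 + el)/r  =>  cos(el) = (r/R_E)*sin(nadir)
cos(el) = (18890.4930 / 6371.0000) * sin(9.1 deg) = 0.4689505
el = arccos(0.4689505) = 62.0338 deg
(Earth-central angle = 90 - nadir - el = 18.8662 deg)

62.0338 degrees


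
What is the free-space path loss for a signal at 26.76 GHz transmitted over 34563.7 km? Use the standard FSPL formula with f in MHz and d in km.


f = 26.76 GHz = 26760.0000 MHz
d = 34563.7 km
FSPL = 32.44 + 20*log10(26760.0000) + 20*log10(34563.7)
FSPL = 32.44 + 88.5497 + 90.7724
FSPL = 211.7621 dB

211.7621 dB


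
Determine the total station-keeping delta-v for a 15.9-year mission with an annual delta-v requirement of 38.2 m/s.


dV = rate * years = 38.2 * 15.9
dV = 607.3800 m/s

607.3800 m/s


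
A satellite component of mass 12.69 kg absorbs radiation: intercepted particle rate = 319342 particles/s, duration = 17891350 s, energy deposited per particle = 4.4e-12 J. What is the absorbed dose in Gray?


Total energy deposited = rate * time * E_per
  = 319342 * 17891350 * 4.4e-12 = 25.1392 J
Dose = E_total / mass = 25.1392 / 12.69
Dose = 1.9810 Gy

1.9810 Gy


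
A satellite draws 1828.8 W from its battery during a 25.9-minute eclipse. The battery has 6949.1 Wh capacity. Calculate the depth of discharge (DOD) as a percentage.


E_used = P * t / 60 = 1828.8 * 25.9 / 60 = 789.4320 Wh
DOD = E_used / E_total * 100 = 789.4320 / 6949.1 * 100
DOD = 11.3602 %

11.3602 %


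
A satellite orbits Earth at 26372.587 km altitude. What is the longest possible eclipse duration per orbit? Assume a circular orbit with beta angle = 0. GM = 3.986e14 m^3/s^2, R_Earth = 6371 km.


r = 32743.5870 km
T = 982.7643 min
Eclipse fraction = arcsin(R_E/r)/pi = arcsin(6371.0000/32743.5870)/pi
= arcsin(0.1945725)/pi = 0.06233194
Eclipse duration = 0.06233194 * 982.7643 = 61.2576 min

61.2576 minutes


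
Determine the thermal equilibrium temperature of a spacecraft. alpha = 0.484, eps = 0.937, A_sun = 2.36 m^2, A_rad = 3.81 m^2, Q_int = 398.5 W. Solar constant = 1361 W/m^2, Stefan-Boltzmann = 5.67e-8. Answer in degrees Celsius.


Numerator = alpha*S*A_sun + Q_int = 0.484*1361*2.36 + 398.5 = 1953.0886 W
Denominator = eps*sigma*A_rad = 0.937*5.67e-8*3.81 = 2.024173e-07 W/K^4
T^4 = 9.6488228e+09 K^4
T = 313.4141 K = 40.2641 C

40.2641 degrees Celsius


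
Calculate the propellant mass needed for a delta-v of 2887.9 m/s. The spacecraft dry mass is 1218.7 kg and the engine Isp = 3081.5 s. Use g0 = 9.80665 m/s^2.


ve = Isp * g0 = 3081.5 * 9.80665 = 30219.191975 m/s
mass ratio = exp(dv/ve) = exp(2887.9/30219.191975) = 1.10028044
m_prop = m_dry * (mr - 1) = 1218.7 * (1.10028044 - 1)
m_prop = 122.2118 kg

122.2118 kg


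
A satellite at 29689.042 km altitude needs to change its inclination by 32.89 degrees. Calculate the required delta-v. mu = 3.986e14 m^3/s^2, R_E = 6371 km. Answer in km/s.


r = 36060.0420 km = 3.6060042e+07 m
V = sqrt(mu/r) = 3324.7235 m/s
di = 32.89 deg = 0.5740388 rad
dV = 2*V*sin(di/2) = 2*3324.7235*sin(0.2870194)
dV = 1882.4240 m/s = 1.8824 km/s

1.8824 km/s


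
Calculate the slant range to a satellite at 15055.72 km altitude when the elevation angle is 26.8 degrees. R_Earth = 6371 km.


h = 15055.72 km, el = 26.8 deg
d = -R_E*sin(el) + sqrt((R_E*sin(el))^2 + 2*R_E*h + h^2)
d = -6371.0000*sin(0.4677482) + sqrt((6371.0000*0.4508775)^2 + 2*6371.0000*15055.72 + 15055.72^2)
d = 17785.7791 km

17785.7791 km


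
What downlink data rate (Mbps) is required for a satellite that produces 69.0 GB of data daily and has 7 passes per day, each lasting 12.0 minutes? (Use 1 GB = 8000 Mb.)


total contact time = 7 * 12.0 * 60 = 5040.0000 s
data = 69.0 GB = 552000.0000 Mb
rate = 552000.0000 / 5040.0000 = 109.5238 Mbps

109.5238 Mbps


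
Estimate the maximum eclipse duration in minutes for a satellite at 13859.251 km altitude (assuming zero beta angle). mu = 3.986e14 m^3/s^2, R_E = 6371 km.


r = 20230.2510 km
T = 477.2675 min
Eclipse fraction = arcsin(R_E/r)/pi = arcsin(6371.0000/20230.2510)/pi
= arcsin(0.3149244)/pi = 0.1019792
Eclipse duration = 0.1019792 * 477.2675 = 48.6713 min

48.6713 minutes


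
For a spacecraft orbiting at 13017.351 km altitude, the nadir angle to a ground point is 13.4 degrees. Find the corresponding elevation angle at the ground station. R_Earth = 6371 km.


r = R_E + alt = 19388.3510 km
Law of sines in the satellite / Earth-center / ground-point triangle:
  sin(nadir)/R_E = sin(90 + el)/r  =>  cos(el) = (r/R_E)*sin(nadir)
cos(el) = (19388.3510 / 6371.0000) * sin(13.4 deg) = 0.7052597
el = arccos(0.7052597) = 45.1495 deg
(Earth-central angle = 90 - nadir - el = 31.4505 deg)

45.1495 degrees


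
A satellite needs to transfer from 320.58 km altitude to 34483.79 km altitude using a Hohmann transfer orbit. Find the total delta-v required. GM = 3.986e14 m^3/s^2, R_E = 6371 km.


r1 = 6691.5800 km = 6.69158e+06 m
r2 = 40854.7900 km = 4.085479e+07 m
dv1 = sqrt(mu/r1)*(sqrt(2*r2/(r1+r2)) - 1) = 2399.7157 m/s
dv2 = sqrt(mu/r2)*(1 - sqrt(2*r1/(r1+r2))) = 1466.3678 m/s
total dv = |dv1| + |dv2| = 2399.7157 + 1466.3678 = 3866.0834 m/s = 3.8661 km/s

3.8661 km/s


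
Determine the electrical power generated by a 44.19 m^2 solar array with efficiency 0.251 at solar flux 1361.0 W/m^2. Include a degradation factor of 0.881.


P = area * eta * S * degradation
P = 44.19 * 0.251 * 1361.0 * 0.881
P = 13299.3911 W

13299.3911 W


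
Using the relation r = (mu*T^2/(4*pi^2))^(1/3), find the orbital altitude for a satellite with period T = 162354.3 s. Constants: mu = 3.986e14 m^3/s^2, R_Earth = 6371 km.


T = 162354.3 s
r = (mu*T^2/(4*pi^2))^(1/3) = (3.986e14 * 162354.3^2 / (4*pi^2))^(1/3)
r = 6.432331e+07 m = 64323.3098 km
alt = r - R_E = 64323.3098 - 6371 = 57952.3098 km

57952.3098 km


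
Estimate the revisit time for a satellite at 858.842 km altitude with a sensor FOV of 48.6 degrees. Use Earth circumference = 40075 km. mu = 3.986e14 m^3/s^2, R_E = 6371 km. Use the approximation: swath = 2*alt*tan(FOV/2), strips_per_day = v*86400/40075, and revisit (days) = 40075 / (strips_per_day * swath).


swath = 2*858.842*tan(0.424115) = 775.5641 km
v = sqrt(mu/r) = 7425.1331 m/s = 7.4251 km/s
strips/day = v*86400/40075 = 7.4251*86400/40075 = 16.0083
coverage/day = strips * swath = 16.0083 * 775.5641 = 12415.4405 km
revisit = 40075 / 12415.4405 = 3.2278 days

3.2278 days


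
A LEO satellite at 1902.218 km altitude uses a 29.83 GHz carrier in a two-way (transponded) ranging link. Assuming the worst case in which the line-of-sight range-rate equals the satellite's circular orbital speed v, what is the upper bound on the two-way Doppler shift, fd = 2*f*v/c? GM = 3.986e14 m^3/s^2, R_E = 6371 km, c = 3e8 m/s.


r = 8.273218e+06 m
v = sqrt(mu/r) = 6941.1497 m/s (worst-case radial velocity)
f = 29.83 GHz = 2.983e+10 Hz
fd = 2*f*v/c = 2*2.983e+10*6941.1497/3.0e+08
fd = 1.3803633e+06 Hz

1.3804e+06 Hz


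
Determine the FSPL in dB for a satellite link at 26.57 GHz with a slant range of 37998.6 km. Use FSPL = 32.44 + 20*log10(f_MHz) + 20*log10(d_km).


f = 26.57 GHz = 26570.0000 MHz
d = 37998.6 km
FSPL = 32.44 + 20*log10(26570.0000) + 20*log10(37998.6)
FSPL = 32.44 + 88.4878 + 91.5954
FSPL = 212.5232 dB

212.5232 dB


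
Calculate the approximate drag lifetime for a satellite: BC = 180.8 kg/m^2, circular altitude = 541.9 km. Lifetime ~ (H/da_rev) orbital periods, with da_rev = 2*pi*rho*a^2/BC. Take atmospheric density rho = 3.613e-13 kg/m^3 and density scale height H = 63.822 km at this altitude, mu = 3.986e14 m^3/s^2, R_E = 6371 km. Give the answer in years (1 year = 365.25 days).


a = R_E + alt = 6912.9000 km = 6.9129e+06 m
da_rev = 2*pi*rho*a^2/BC = 2*pi*3.613e-13*(6.9129e+06)^2/180.8 = 0.600025839 m per revolution
N = H/da_rev = 63822.0000 m / 0.600025839 m = 106365.4194 revolutions
P = 2*pi*sqrt(a^3/mu) = 5720.0738 s
lifetime = N*P = 106365.4194 * 5720.0738 = 6.0841805e+08 s = 7041.8756 days
years = 7041.8756 / 365.25 = 19.2796 years

19.2796 years


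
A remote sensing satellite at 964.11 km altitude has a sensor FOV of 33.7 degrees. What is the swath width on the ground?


FOV = 33.7 deg = 0.588176 rad
swath = 2 * alt * tan(FOV/2) = 2 * 964.11 * tan(0.294088)
swath = 2 * 964.11 * 0.3028703
swath = 584.0005 km

584.0005 km


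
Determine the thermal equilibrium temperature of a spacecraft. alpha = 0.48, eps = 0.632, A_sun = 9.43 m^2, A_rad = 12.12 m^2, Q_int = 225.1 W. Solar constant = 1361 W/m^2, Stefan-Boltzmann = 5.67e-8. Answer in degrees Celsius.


Numerator = alpha*S*A_sun + Q_int = 0.48*1361*9.43 + 225.1 = 6385.5304 W
Denominator = eps*sigma*A_rad = 0.632*5.67e-8*12.12 = 4.3431293e-07 W/K^4
T^4 = 1.4702603e+10 K^4
T = 348.2159 K = 75.0659 C

75.0659 degrees Celsius


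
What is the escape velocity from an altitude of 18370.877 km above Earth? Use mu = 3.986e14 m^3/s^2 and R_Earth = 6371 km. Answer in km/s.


r = 6371.0 + 18370.877 = 24741.8770 km = 2.4741877e+07 m
v_esc = sqrt(2*mu/r) = sqrt(2*3.986e14 / 2.4741877e+07)
v_esc = 5676.3259 m/s = 5.6763 km/s

5.6763 km/s


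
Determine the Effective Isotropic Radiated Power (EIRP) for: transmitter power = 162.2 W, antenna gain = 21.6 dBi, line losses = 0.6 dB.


Pt = 162.2 W = 22.1005 dBW
EIRP = Pt_dBW + Gt - losses = 22.1005 + 21.6 - 0.6 = 43.1005 dBW

43.1005 dBW


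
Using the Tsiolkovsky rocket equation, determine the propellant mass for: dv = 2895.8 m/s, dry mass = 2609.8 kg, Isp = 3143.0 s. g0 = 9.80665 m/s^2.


ve = Isp * g0 = 3143.0 * 9.80665 = 30822.300950 m/s
mass ratio = exp(dv/ve) = exp(2895.8/30822.300950) = 1.09850642
m_prop = m_dry * (mr - 1) = 2609.8 * (1.09850642 - 1)
m_prop = 257.0820 kg

257.0820 kg


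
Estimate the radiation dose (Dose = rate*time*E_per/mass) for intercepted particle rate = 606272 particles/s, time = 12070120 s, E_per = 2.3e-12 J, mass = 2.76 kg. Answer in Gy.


Total energy deposited = rate * time * E_per
  = 606272 * 12070120 * 2.3e-12 = 16.8309 J
Dose = E_total / mass = 16.8309 / 2.76
Dose = 6.0981 Gy

6.0981 Gy


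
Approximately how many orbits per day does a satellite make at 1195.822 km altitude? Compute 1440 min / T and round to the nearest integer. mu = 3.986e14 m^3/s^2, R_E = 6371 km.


r = 7.566822e+06 m
T = 2*pi*sqrt(r^3/mu) = 6550.6063 s = 109.1768 min
revs/day = 1440 / 109.1768 = 13.1896
Rounded: 13 revolutions per day

13 revolutions per day


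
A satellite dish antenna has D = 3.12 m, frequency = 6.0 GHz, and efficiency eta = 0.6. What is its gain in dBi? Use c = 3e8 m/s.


lambda = c/f = 3e8 / 6.0e+09 = 0.0500 m
G = eta*(pi*D/lambda)^2 = 0.6*(pi*3.12/0.0500)^2
G = 23057.9225 (linear)
G = 10*log10(23057.9225) = 43.6282 dBi

43.6282 dBi


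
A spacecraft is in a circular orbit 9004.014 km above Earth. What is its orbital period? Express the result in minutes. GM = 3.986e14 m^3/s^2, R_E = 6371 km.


r = 15375.0140 km = 1.5375014e+07 m
T = 2*pi*sqrt(r^3/mu) = 2*pi*sqrt(3.6345158e+21 / 3.986e14)
T = 18972.9342 s = 316.2156 min

316.2156 minutes


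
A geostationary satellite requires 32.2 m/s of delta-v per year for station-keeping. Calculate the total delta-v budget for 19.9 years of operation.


dV = rate * years = 32.2 * 19.9
dV = 640.7800 m/s

640.7800 m/s


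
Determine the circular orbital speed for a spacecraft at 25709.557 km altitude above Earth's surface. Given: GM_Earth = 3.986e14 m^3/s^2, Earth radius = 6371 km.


r = R_E + alt = 6371.0 + 25709.557 = 32080.5570 km = 3.2080557e+07 m
v = sqrt(mu/r) = sqrt(3.986e14 / 3.2080557e+07) = 3524.9073 m/s = 3.5249 km/s

3.5249 km/s


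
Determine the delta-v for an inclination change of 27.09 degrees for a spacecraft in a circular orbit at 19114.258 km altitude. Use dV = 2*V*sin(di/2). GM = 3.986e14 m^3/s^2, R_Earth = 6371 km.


r = 25485.2580 km = 2.5485258e+07 m
V = sqrt(mu/r) = 3954.7964 m/s
di = 27.09 deg = 0.4728097 rad
dV = 2*V*sin(di/2) = 2*3954.7964*sin(0.2364048)
dV = 1852.4977 m/s = 1.8525 km/s

1.8525 km/s


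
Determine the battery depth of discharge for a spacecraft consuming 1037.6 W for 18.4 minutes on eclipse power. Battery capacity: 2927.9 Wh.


E_used = P * t / 60 = 1037.6 * 18.4 / 60 = 318.1973 Wh
DOD = E_used / E_total * 100 = 318.1973 / 2927.9 * 100
DOD = 10.8678 %

10.8678 %


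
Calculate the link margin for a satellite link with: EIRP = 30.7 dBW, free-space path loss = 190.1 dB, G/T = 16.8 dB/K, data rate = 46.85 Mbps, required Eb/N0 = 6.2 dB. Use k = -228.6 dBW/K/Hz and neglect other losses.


C/N0 = EIRP - FSPL + G/T - k = 30.7 - 190.1 + 16.8 - (-228.6)
C/N0 = 86.0000 dB-Hz
R_b = 46.85 Mbps = 4.685e+07 bps -> 10*log10(R_b) = 76.7071 dB-Hz
Eb/N0 = C/N0 - 10*log10(R_b) = 86.0000 - 76.7071 = 9.2929 dB
Margin = Eb/N0 - Eb/N0_req = 9.2929 - 6.2 = 3.0929 dB (link closes)

3.0929 dB


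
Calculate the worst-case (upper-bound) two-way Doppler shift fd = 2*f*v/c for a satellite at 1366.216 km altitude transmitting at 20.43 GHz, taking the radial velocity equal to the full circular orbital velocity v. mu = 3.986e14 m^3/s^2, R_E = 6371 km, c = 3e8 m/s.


r = 7.737216e+06 m
v = sqrt(mu/r) = 7177.5510 m/s (worst-case radial velocity)
f = 20.43 GHz = 2.043e+10 Hz
fd = 2*f*v/c = 2*2.043e+10*7177.5510/3.0e+08
fd = 977582.4451 Hz

977582.4451 Hz


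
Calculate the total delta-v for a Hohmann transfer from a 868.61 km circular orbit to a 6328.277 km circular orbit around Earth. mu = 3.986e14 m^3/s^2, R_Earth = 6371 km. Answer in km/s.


r1 = 7239.6100 km = 7.23961e+06 m
r2 = 12699.2770 km = 1.2699277e+07 m
dv1 = sqrt(mu/r1)*(sqrt(2*r2/(r1+r2)) - 1) = 954.4976 m/s
dv2 = sqrt(mu/r2)*(1 - sqrt(2*r1/(r1+r2))) = 828.2576 m/s
total dv = |dv1| + |dv2| = 954.4976 + 828.2576 = 1782.7552 m/s = 1.7828 km/s

1.7828 km/s


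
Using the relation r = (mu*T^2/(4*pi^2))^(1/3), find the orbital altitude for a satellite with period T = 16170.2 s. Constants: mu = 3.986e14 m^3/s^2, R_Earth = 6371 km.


T = 16170.2 s
r = (mu*T^2/(4*pi^2))^(1/3) = (3.986e14 * 16170.2^2 / (4*pi^2))^(1/3)
r = 1.3820893e+07 m = 13820.8933 km
alt = r - R_E = 13820.8933 - 6371 = 7449.8933 km

7449.8933 km


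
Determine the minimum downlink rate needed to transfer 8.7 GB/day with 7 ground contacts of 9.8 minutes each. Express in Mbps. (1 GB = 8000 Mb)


total contact time = 7 * 9.8 * 60 = 4116.0000 s
data = 8.7 GB = 69600.0000 Mb
rate = 69600.0000 / 4116.0000 = 16.9096 Mbps

16.9096 Mbps


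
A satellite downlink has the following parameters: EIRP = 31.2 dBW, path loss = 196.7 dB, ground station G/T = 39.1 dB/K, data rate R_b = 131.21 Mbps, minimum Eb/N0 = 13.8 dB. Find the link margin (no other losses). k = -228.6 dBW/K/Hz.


C/N0 = EIRP - FSPL + G/T - k = 31.2 - 196.7 + 39.1 - (-228.6)
C/N0 = 102.2000 dB-Hz
R_b = 131.21 Mbps = 1.3121e+08 bps -> 10*log10(R_b) = 81.1797 dB-Hz
Eb/N0 = C/N0 - 10*log10(R_b) = 102.2000 - 81.1797 = 21.0203 dB
Margin = Eb/N0 - Eb/N0_req = 21.0203 - 13.8 = 7.2203 dB (link closes)

7.2203 dB


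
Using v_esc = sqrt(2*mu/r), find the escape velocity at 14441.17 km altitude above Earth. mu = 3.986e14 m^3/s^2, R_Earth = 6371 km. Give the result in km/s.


r = 6371.0 + 14441.17 = 20812.1700 km = 2.081217e+07 m
v_esc = sqrt(2*mu/r) = sqrt(2*3.986e14 / 2.081217e+07)
v_esc = 6189.0638 m/s = 6.1891 km/s

6.1891 km/s


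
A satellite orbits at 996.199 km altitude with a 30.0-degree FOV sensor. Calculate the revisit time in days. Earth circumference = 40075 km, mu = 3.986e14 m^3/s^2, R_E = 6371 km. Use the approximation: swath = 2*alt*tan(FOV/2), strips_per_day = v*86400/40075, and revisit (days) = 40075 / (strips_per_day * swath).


swath = 2*996.199*tan(0.2617994) = 533.8614 km
v = sqrt(mu/r) = 7355.5889 m/s = 7.3556 km/s
strips/day = v*86400/40075 = 7.3556*86400/40075 = 15.8583
coverage/day = strips * swath = 15.8583 * 533.8614 = 8466.1549 km
revisit = 40075 / 8466.1549 = 4.7336 days

4.7336 days


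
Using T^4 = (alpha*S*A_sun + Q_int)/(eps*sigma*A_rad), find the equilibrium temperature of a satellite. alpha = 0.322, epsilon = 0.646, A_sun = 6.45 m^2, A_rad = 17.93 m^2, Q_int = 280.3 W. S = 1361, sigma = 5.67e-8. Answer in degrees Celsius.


Numerator = alpha*S*A_sun + Q_int = 0.322*1361*6.45 + 280.3 = 3106.9609 W
Denominator = eps*sigma*A_rad = 0.646*5.67e-8*17.93 = 6.5674363e-07 W/K^4
T^4 = 4.7308581e+09 K^4
T = 262.2618 K = -10.8882 C

-10.8882 degrees Celsius


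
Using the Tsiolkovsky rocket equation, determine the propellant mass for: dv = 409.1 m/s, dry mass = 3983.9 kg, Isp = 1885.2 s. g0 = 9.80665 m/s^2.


ve = Isp * g0 = 1885.2 * 9.80665 = 18487.496580 m/s
mass ratio = exp(dv/ve) = exp(409.1/18487.496580) = 1.02237512
m_prop = m_dry * (mr - 1) = 3983.9 * (1.02237512 - 1)
m_prop = 89.1402 kg

89.1402 kg


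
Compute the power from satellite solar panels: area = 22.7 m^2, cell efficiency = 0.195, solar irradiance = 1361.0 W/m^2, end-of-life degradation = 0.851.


P = area * eta * S * degradation
P = 22.7 * 0.195 * 1361.0 * 0.851
P = 5126.8210 W

5126.8210 W


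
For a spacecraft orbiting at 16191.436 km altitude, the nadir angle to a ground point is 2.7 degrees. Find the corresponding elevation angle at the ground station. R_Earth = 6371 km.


r = R_E + alt = 22562.4360 km
Law of sines in the satellite / Earth-center / ground-point triangle:
  sin(nadir)/R_E = sin(90 + el)/r  =>  cos(el) = (r/R_E)*sin(nadir)
cos(el) = (22562.4360 / 6371.0000) * sin(2.7 deg) = 0.1668241
el = arccos(0.1668241) = 80.3968 deg
(Earth-central angle = 90 - nadir - el = 6.9032 deg)

80.3968 degrees


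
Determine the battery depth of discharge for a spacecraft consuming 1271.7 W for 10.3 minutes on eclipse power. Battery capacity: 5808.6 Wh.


E_used = P * t / 60 = 1271.7 * 10.3 / 60 = 218.3085 Wh
DOD = E_used / E_total * 100 = 218.3085 / 5808.6 * 100
DOD = 3.7584 %

3.7584 %


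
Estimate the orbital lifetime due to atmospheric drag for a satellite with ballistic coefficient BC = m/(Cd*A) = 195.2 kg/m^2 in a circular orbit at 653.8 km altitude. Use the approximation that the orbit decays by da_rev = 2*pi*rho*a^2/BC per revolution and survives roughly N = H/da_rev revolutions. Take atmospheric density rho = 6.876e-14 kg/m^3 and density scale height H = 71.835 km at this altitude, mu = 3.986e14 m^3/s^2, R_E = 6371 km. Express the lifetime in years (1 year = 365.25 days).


a = R_E + alt = 7024.8000 km = 7.0248e+06 m
da_rev = 2*pi*rho*a^2/BC = 2*pi*6.876e-14*(7.0248e+06)^2/195.2 = 0.109220422 m per revolution
N = H/da_rev = 71835.0000 m / 0.109220422 m = 657706.6678 revolutions
P = 2*pi*sqrt(a^3/mu) = 5859.5217 s
lifetime = N*P = 657706.6678 * 5859.5217 = 3.8538465e+09 s = 44604.7048 days
years = 44604.7048 / 365.25 = 122.1210 years

122.1210 years


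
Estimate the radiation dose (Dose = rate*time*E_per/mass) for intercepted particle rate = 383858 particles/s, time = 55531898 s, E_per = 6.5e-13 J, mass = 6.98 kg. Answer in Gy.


Total energy deposited = rate * time * E_per
  = 383858 * 55531898 * 6.5e-13 = 13.8556 J
Dose = E_total / mass = 13.8556 / 6.98
Dose = 1.9850 Gy

1.9850 Gy


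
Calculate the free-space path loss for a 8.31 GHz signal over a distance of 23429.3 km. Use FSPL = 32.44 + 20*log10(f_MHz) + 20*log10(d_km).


f = 8.31 GHz = 8310.0000 MHz
d = 23429.3 km
FSPL = 32.44 + 20*log10(8310.0000) + 20*log10(23429.3)
FSPL = 32.44 + 78.3920 + 87.3952
FSPL = 198.2272 dB

198.2272 dB


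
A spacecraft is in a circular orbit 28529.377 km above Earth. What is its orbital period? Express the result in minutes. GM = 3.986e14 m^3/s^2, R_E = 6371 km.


r = 34900.3770 km = 3.4900377e+07 m
T = 2*pi*sqrt(r^3/mu) = 2*pi*sqrt(4.2509927e+22 / 3.986e14)
T = 64886.8063 s = 1081.4468 min

1081.4468 minutes


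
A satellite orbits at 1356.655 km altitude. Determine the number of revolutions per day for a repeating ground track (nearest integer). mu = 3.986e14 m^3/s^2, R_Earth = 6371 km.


r = 7.727655e+06 m
T = 2*pi*sqrt(r^3/mu) = 6760.5621 s = 112.6760 min
revs/day = 1440 / 112.6760 = 12.7800
Rounded: 13 revolutions per day

13 revolutions per day


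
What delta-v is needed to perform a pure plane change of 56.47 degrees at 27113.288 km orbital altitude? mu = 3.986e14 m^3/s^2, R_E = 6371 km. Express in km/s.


r = 33484.2880 km = 3.3484288e+07 m
V = sqrt(mu/r) = 3450.2305 m/s
di = 56.47 deg = 0.9855874 rad
dV = 2*V*sin(di/2) = 2*3450.2305*sin(0.4927937)
dV = 3264.5325 m/s = 3.2645 km/s

3.2645 km/s


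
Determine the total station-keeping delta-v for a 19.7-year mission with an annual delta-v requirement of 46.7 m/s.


dV = rate * years = 46.7 * 19.7
dV = 919.9900 m/s

919.9900 m/s


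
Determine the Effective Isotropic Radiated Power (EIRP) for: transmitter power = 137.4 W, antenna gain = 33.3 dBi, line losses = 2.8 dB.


Pt = 137.4 W = 21.3799 dBW
EIRP = Pt_dBW + Gt - losses = 21.3799 + 33.3 - 2.8 = 51.8799 dBW

51.8799 dBW


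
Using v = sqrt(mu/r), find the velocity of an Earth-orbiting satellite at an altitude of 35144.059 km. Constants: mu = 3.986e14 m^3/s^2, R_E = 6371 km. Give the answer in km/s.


r = R_E + alt = 6371.0 + 35144.059 = 41515.0590 km = 4.1515059e+07 m
v = sqrt(mu/r) = sqrt(3.986e14 / 4.1515059e+07) = 3098.6021 m/s = 3.0986 km/s

3.0986 km/s


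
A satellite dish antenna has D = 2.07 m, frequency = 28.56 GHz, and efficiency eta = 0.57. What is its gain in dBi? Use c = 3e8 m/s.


lambda = c/f = 3e8 / 2.856e+10 = 0.0105042 m
G = eta*(pi*D/lambda)^2 = 0.57*(pi*2.07/0.0105042)^2
G = 218468.6821 (linear)
G = 10*log10(218468.6821) = 53.3939 dBi

53.3939 dBi


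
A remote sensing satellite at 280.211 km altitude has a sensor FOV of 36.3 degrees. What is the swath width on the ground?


FOV = 36.3 deg = 0.6335545 rad
swath = 2 * alt * tan(FOV/2) = 2 * 280.211 * tan(0.3167773)
swath = 2 * 280.211 * 0.3278165
swath = 183.7156 km

183.7156 km


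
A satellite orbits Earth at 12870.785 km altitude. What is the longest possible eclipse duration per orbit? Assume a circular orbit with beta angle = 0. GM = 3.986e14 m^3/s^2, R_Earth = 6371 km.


r = 19241.7850 km
T = 442.7188 min
Eclipse fraction = arcsin(R_E/r)/pi = arcsin(6371.0000/19241.7850)/pi
= arcsin(0.3311023)/pi = 0.1074205
Eclipse duration = 0.1074205 * 442.7188 = 47.5571 min

47.5571 minutes


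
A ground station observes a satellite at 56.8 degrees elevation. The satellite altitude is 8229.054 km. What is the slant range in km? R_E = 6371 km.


h = 8229.054 km, el = 56.8 deg
d = -R_E*sin(el) + sqrt((R_E*sin(el))^2 + 2*R_E*h + h^2)
d = -6371.0000*sin(0.991347) + sqrt((6371.0000*0.8367643)^2 + 2*6371.0000*8229.054 + 8229.054^2)
d = 8846.1311 km

8846.1311 km


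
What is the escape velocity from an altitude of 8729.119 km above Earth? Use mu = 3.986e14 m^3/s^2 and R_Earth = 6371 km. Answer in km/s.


r = 6371.0 + 8729.119 = 15100.1190 km = 1.5100119e+07 m
v_esc = sqrt(2*mu/r) = sqrt(2*3.986e14 / 1.5100119e+07)
v_esc = 7265.9677 m/s = 7.2660 km/s

7.2660 km/s


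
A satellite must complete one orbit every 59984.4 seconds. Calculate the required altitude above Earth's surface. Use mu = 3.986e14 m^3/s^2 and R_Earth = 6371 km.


T = 59984.4 s
r = (mu*T^2/(4*pi^2))^(1/3) = (3.986e14 * 59984.4^2 / (4*pi^2))^(1/3)
r = 3.3119573e+07 m = 33119.5732 km
alt = r - R_E = 33119.5732 - 6371 = 26748.5732 km

26748.5732 km


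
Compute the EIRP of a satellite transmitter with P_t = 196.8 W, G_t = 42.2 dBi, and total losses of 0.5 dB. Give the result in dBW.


Pt = 196.8 W = 22.9403 dBW
EIRP = Pt_dBW + Gt - losses = 22.9403 + 42.2 - 0.5 = 64.6403 dBW

64.6403 dBW


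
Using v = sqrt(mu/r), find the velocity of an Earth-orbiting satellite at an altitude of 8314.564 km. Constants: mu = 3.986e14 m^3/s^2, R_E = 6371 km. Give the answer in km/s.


r = R_E + alt = 6371.0 + 8314.564 = 14685.5640 km = 1.4685564e+07 m
v = sqrt(mu/r) = sqrt(3.986e14 / 1.4685564e+07) = 5209.8274 m/s = 5.2098 km/s

5.2098 km/s


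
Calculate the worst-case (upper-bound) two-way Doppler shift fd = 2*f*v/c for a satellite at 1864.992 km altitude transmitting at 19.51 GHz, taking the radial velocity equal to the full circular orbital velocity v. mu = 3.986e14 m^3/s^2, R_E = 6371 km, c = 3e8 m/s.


r = 8.235992e+06 m
v = sqrt(mu/r) = 6956.8188 m/s (worst-case radial velocity)
f = 19.51 GHz = 1.951e+10 Hz
fd = 2*f*v/c = 2*1.951e+10*6956.8188/3.0e+08
fd = 904850.2266 Hz

904850.2266 Hz


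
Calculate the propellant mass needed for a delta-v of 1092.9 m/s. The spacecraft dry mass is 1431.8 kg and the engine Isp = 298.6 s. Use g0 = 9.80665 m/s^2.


ve = Isp * g0 = 298.6 * 9.80665 = 2928.265690 m/s
mass ratio = exp(dv/ve) = exp(1092.9/2928.265690) = 1.45241012
m_prop = m_dry * (mr - 1) = 1431.8 * (1.45241012 - 1)
m_prop = 647.7608 kg

647.7608 kg


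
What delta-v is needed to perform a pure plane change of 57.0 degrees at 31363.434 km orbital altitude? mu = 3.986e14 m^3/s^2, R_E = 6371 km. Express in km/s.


r = 37734.4340 km = 3.7734434e+07 m
V = sqrt(mu/r) = 3250.1225 m/s
di = 57.0 deg = 0.9948377 rad
dV = 2*V*sin(di/2) = 2*3250.1225*sin(0.4974188)
dV = 3101.6488 m/s = 3.1016 km/s

3.1016 km/s


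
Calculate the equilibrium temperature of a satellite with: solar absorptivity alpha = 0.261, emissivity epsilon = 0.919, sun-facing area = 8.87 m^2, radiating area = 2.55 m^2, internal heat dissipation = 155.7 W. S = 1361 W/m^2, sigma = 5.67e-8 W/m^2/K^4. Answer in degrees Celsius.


Numerator = alpha*S*A_sun + Q_int = 0.261*1361*8.87 + 155.7 = 3306.5103 W
Denominator = eps*sigma*A_rad = 0.919*5.67e-8*2.55 = 1.3287361e-07 W/K^4
T^4 = 2.4884626e+10 K^4
T = 397.1758 K = 124.0258 C

124.0258 degrees Celsius


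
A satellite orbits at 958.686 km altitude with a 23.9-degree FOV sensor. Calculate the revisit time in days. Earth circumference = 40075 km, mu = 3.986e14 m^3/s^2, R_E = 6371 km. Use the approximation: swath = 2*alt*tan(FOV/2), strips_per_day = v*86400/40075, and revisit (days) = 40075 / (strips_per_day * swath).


swath = 2*958.686*tan(0.2085668) = 405.8015 km
v = sqrt(mu/r) = 7374.3876 m/s = 7.3744 km/s
strips/day = v*86400/40075 = 7.3744*86400/40075 = 15.8989
coverage/day = strips * swath = 15.8989 * 405.8015 = 6451.7841 km
revisit = 40075 / 6451.7841 = 6.2115 days

6.2115 days


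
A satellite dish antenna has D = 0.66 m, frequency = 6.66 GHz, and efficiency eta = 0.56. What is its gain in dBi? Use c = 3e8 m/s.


lambda = c/f = 3e8 / 6.66e+09 = 0.04504505 m
G = eta*(pi*D/lambda)^2 = 0.56*(pi*0.66/0.04504505)^2
G = 1186.5378 (linear)
G = 10*log10(1186.5378) = 30.7428 dBi

30.7428 dBi


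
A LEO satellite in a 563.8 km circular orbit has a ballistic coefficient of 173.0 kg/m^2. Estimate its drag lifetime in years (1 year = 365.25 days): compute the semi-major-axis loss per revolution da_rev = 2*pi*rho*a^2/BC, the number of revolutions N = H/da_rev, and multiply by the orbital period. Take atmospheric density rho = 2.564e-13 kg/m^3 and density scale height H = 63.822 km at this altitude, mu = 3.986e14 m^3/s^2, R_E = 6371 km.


a = R_E + alt = 6934.8000 km = 6.9348e+06 m
da_rev = 2*pi*rho*a^2/BC = 2*pi*2.564e-13*(6.9348e+06)^2/173.0 = 0.447836686 m per revolution
N = H/da_rev = 63822.0000 m / 0.447836686 m = 142511.7728 revolutions
P = 2*pi*sqrt(a^3/mu) = 5747.2770 s
lifetime = N*P = 142511.7728 * 5747.2770 = 8.1905464e+08 s = 9479.7991 days
years = 9479.7991 / 365.25 = 25.9543 years

25.9543 years


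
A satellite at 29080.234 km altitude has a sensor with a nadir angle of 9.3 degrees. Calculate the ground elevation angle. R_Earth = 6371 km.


r = R_E + alt = 35451.2340 km
Law of sines in the satellite / Earth-center / ground-point triangle:
  sin(nadir)/R_E = sin(90 + el)/r  =>  cos(el) = (r/R_E)*sin(nadir)
cos(el) = (35451.2340 / 6371.0000) * sin(9.3 deg) = 0.8992395
el = arccos(0.8992395) = 25.9417 deg
(Earth-central angle = 90 - nadir - el = 54.7583 deg)

25.9417 degrees


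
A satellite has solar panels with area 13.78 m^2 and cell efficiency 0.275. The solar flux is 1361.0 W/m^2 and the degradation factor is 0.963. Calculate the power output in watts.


P = area * eta * S * degradation
P = 13.78 * 0.275 * 1361.0 * 0.963
P = 4966.6816 W

4966.6816 W


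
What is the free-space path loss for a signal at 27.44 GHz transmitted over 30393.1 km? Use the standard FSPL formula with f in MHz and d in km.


f = 27.44 GHz = 27440.0000 MHz
d = 30393.1 km
FSPL = 32.44 + 20*log10(27440.0000) + 20*log10(30393.1)
FSPL = 32.44 + 88.7677 + 89.6555
FSPL = 210.8632 dB

210.8632 dB


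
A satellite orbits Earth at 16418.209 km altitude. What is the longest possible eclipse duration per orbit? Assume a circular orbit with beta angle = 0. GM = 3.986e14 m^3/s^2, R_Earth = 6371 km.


r = 22789.2090 km
T = 570.6290 min
Eclipse fraction = arcsin(R_E/r)/pi = arcsin(6371.0000/22789.2090)/pi
= arcsin(0.2795621)/pi = 0.0901893
Eclipse duration = 0.0901893 * 570.6290 = 51.4646 min

51.4646 minutes


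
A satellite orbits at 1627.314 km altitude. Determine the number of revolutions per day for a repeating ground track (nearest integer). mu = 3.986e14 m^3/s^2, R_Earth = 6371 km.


r = 7.998314e+06 m
T = 2*pi*sqrt(r^3/mu) = 7118.8345 s = 118.6472 min
revs/day = 1440 / 118.6472 = 12.1368
Rounded: 12 revolutions per day

12 revolutions per day


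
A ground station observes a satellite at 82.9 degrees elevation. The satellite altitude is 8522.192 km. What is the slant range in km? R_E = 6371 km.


h = 8522.192 km, el = 82.9 deg
d = -R_E*sin(el) + sqrt((R_E*sin(el))^2 + 2*R_E*h + h^2)
d = -6371.0000*sin(1.4469) + sqrt((6371.0000*0.9923319)^2 + 2*6371.0000*8522.192 + 8522.192^2)
d = 8550.2124 km

8550.2124 km


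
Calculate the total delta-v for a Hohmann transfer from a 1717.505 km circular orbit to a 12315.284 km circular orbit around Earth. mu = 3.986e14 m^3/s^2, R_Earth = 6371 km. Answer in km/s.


r1 = 8088.5050 km = 8.088505e+06 m
r2 = 18686.2840 km = 1.8686284e+07 m
dv1 = sqrt(mu/r1)*(sqrt(2*r2/(r1+r2)) - 1) = 1273.7350 m/s
dv2 = sqrt(mu/r2)*(1 - sqrt(2*r1/(r1+r2))) = 1028.5759 m/s
total dv = |dv1| + |dv2| = 1273.7350 + 1028.5759 = 2302.3110 m/s = 2.3023 km/s

2.3023 km/s


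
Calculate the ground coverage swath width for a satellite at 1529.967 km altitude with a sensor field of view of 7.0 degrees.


FOV = 7.0 deg = 0.122173 rad
swath = 2 * alt * tan(FOV/2) = 2 * 1529.967 * tan(0.06108652)
swath = 2 * 1529.967 * 0.06116262
swath = 187.1536 km

187.1536 km


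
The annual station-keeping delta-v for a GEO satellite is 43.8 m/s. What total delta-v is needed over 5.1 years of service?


dV = rate * years = 43.8 * 5.1
dV = 223.3800 m/s

223.3800 m/s


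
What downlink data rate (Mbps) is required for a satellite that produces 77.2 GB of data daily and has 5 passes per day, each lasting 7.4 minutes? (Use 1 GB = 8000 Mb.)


total contact time = 5 * 7.4 * 60 = 2220.0000 s
data = 77.2 GB = 617600.0000 Mb
rate = 617600.0000 / 2220.0000 = 278.1982 Mbps

278.1982 Mbps


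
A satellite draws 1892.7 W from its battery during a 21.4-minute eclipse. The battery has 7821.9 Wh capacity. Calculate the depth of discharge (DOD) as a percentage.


E_used = P * t / 60 = 1892.7 * 21.4 / 60 = 675.0630 Wh
DOD = E_used / E_total * 100 = 675.0630 / 7821.9 * 100
DOD = 8.6304 %

8.6304 %


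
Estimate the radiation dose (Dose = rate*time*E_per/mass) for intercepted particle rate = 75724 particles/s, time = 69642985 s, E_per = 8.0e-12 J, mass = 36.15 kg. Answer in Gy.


Total energy deposited = rate * time * E_per
  = 75724 * 69642985 * 8.0e-12 = 42.1892 J
Dose = E_total / mass = 42.1892 / 36.15
Dose = 1.1671 Gy

1.1671 Gy


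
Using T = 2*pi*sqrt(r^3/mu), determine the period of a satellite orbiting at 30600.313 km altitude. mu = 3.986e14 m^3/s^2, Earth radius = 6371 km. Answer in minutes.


r = 36971.3130 km = 3.6971313e+07 m
T = 2*pi*sqrt(r^3/mu) = 2*pi*sqrt(5.0535274e+22 / 3.986e14)
T = 70747.0821 s = 1179.1180 min

1179.1180 minutes


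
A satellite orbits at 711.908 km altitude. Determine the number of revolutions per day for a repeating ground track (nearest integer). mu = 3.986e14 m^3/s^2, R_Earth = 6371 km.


r = 7.082908e+06 m
T = 2*pi*sqrt(r^3/mu) = 5932.3754 s = 98.8729 min
revs/day = 1440 / 98.8729 = 14.5641
Rounded: 15 revolutions per day

15 revolutions per day


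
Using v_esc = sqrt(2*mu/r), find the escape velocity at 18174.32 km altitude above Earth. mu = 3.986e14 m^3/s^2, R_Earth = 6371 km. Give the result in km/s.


r = 6371.0 + 18174.32 = 24545.3200 km = 2.454532e+07 m
v_esc = sqrt(2*mu/r) = sqrt(2*3.986e14 / 2.454532e+07)
v_esc = 5699.0084 m/s = 5.6990 km/s

5.6990 km/s


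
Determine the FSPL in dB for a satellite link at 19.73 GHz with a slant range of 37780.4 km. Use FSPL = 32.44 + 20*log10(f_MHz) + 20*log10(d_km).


f = 19.73 GHz = 19730.0000 MHz
d = 37780.4 km
FSPL = 32.44 + 20*log10(19730.0000) + 20*log10(37780.4)
FSPL = 32.44 + 85.9025 + 91.5453
FSPL = 209.8879 dB

209.8879 dB


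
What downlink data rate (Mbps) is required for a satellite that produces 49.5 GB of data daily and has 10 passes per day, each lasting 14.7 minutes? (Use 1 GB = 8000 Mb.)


total contact time = 10 * 14.7 * 60 = 8820.0000 s
data = 49.5 GB = 396000.0000 Mb
rate = 396000.0000 / 8820.0000 = 44.8980 Mbps

44.8980 Mbps


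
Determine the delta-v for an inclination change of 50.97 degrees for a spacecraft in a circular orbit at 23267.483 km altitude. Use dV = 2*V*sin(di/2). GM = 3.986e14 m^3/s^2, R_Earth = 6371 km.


r = 29638.4830 km = 2.9638483e+07 m
V = sqrt(mu/r) = 3667.2512 m/s
di = 50.97 deg = 0.8895943 rad
dV = 2*V*sin(di/2) = 2*3667.2512*sin(0.4447972)
dV = 3155.8515 m/s = 3.1559 km/s

3.1559 km/s


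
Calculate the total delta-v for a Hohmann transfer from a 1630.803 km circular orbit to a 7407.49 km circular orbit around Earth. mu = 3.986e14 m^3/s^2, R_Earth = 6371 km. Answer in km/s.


r1 = 8001.8030 km = 8.001803e+06 m
r2 = 13778.4900 km = 1.377849e+07 m
dv1 = sqrt(mu/r1)*(sqrt(2*r2/(r1+r2)) - 1) = 880.9823 m/s
dv2 = sqrt(mu/r2)*(1 - sqrt(2*r1/(r1+r2))) = 768.1157 m/s
total dv = |dv1| + |dv2| = 880.9823 + 768.1157 = 1649.0980 m/s = 1.6491 km/s

1.6491 km/s


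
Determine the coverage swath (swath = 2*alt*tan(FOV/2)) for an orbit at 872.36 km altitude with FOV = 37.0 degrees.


FOV = 37.0 deg = 0.6457718 rad
swath = 2 * alt * tan(FOV/2) = 2 * 872.36 * tan(0.3228859)
swath = 2 * 872.36 * 0.3345953
swath = 583.7751 km

583.7751 km


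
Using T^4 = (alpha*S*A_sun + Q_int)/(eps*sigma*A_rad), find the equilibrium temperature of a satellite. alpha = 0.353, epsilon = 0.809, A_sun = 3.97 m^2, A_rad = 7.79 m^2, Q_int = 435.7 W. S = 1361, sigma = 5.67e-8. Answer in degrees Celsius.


Numerator = alpha*S*A_sun + Q_int = 0.353*1361*3.97 + 435.7 = 2343.0190 W
Denominator = eps*sigma*A_rad = 0.809*5.67e-8*7.79 = 3.5732964e-07 W/K^4
T^4 = 6.557024e+09 K^4
T = 284.5619 K = 11.4119 C

11.4119 degrees Celsius


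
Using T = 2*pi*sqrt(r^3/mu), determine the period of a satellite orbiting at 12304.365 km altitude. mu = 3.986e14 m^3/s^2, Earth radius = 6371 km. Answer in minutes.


r = 18675.3650 km = 1.8675365e+07 m
T = 2*pi*sqrt(r^3/mu) = 2*pi*sqrt(6.5133932e+21 / 3.986e14)
T = 25398.8977 s = 423.3150 min

423.3150 minutes


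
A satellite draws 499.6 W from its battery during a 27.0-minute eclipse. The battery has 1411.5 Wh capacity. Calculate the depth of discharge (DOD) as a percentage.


E_used = P * t / 60 = 499.6 * 27.0 / 60 = 224.8200 Wh
DOD = E_used / E_total * 100 = 224.8200 / 1411.5 * 100
DOD = 15.9277 %

15.9277 %


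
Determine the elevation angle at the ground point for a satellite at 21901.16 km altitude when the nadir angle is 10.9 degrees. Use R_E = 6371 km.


r = R_E + alt = 28272.1600 km
Law of sines in the satellite / Earth-center / ground-point triangle:
  sin(nadir)/R_E = sin(90 + el)/r  =>  cos(el) = (r/R_E)*sin(nadir)
cos(el) = (28272.1600 / 6371.0000) * sin(10.9 deg) = 0.8391362
el = arccos(0.8391362) = 32.9510 deg
(Earth-central angle = 90 - nadir - el = 46.1490 deg)

32.9510 degrees


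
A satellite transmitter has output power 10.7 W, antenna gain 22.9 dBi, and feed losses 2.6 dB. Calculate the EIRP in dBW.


Pt = 10.7 W = 10.2938 dBW
EIRP = Pt_dBW + Gt - losses = 10.2938 + 22.9 - 2.6 = 30.5938 dBW

30.5938 dBW


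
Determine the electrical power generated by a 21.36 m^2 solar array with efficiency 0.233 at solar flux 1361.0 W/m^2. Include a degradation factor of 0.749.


P = area * eta * S * degradation
P = 21.36 * 0.233 * 1361.0 * 0.749
P = 5073.3767 W

5073.3767 W


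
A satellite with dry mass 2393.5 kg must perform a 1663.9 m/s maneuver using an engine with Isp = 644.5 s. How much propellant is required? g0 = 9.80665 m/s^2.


ve = Isp * g0 = 644.5 * 9.80665 = 6320.385925 m/s
mass ratio = exp(dv/ve) = exp(1663.9/6320.385925) = 1.30116399
m_prop = m_dry * (mr - 1) = 2393.5 * (1.30116399 - 1)
m_prop = 720.8360 kg

720.8360 kg


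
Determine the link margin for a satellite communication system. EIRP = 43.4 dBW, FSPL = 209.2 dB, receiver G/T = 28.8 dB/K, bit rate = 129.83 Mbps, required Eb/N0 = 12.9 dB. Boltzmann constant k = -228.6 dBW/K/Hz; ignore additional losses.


C/N0 = EIRP - FSPL + G/T - k = 43.4 - 209.2 + 28.8 - (-228.6)
C/N0 = 91.6000 dB-Hz
R_b = 129.83 Mbps = 1.2983e+08 bps -> 10*log10(R_b) = 81.1338 dB-Hz
Eb/N0 = C/N0 - 10*log10(R_b) = 91.6000 - 81.1338 = 10.4662 dB
Margin = Eb/N0 - Eb/N0_req = 10.4662 - 12.9 = -2.4338 dB (negative margin: link does not close)

-2.4338 dB


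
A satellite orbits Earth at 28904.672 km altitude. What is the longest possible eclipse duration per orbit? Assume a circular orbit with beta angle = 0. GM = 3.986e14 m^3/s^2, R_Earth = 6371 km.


r = 35275.6720 km
T = 1098.9373 min
Eclipse fraction = arcsin(R_E/r)/pi = arcsin(6371.0000/35275.6720)/pi
= arcsin(0.1806061)/pi = 0.0578059
Eclipse duration = 0.0578059 * 1098.9373 = 63.5251 min

63.5251 minutes


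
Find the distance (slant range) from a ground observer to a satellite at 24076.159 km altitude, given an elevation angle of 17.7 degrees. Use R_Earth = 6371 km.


h = 24076.159 km, el = 17.7 deg
d = -R_E*sin(el) + sqrt((R_E*sin(el))^2 + 2*R_E*h + h^2)
d = -6371.0000*sin(0.3089233) + sqrt((6371.0000*0.3040331)^2 + 2*6371.0000*24076.159 + 24076.159^2)
d = 27899.0875 km

27899.0875 km


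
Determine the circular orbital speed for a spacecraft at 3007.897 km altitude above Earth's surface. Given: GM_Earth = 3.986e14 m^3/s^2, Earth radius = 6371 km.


r = R_E + alt = 6371.0 + 3007.897 = 9378.8970 km = 9.378897e+06 m
v = sqrt(mu/r) = sqrt(3.986e14 / 9.378897e+06) = 6519.1769 m/s = 6.5192 km/s

6.5192 km/s


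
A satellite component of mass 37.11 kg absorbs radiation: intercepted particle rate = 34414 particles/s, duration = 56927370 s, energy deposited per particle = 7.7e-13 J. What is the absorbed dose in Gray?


Total energy deposited = rate * time * E_per
  = 34414 * 56927370 * 7.7e-13 = 1.5085 J
Dose = E_total / mass = 1.5085 / 37.11
Dose = 0.04064958 Gy

0.0406 Gy
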